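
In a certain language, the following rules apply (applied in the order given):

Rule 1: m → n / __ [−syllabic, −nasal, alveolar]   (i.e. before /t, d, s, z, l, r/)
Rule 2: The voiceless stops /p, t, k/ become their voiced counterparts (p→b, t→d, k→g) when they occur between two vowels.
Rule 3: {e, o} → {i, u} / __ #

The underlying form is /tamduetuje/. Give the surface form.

Rule 1 (nasal place assimilation): /m/ precedes the alveolar consonant /d/, so it assimilates in place to [n]. /tamduetuje/ → tanduetuje.
Rule 2 (intervocalic voicing): /t/ is a voiceless stop between vowels /e/ and /u/, so it voices to [d]. /tanduetuje/ → tandueduje.
Rule 3 (final vowel raising): /e/ is a mid vowel in word-final position, so it raises to [i]. /tandueduje/ → tandueduji.

tandueduji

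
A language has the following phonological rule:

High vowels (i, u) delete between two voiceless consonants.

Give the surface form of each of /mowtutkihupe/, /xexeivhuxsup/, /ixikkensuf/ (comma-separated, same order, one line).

mowttkhpe, xexeivhxsp, ixkkensf

/mowtutkihupe/: /u/ is a high vowel flanked by voiceless consonants /t/ and /t/, so it deletes. /i/ is a high vowel flanked by voiceless consonants /k/ and /h/, so it deletes. /u/ is a high vowel flanked by voiceless consonants /h/ and /p/, so it deletes. → [mowttkhpe].
/xexeivhuxsup/: /u/ is a high vowel flanked by voiceless consonants /h/ and /x/, so it deletes. /u/ is a high vowel flanked by voiceless consonants /s/ and /p/, so it deletes. → [xexeivhxsp].
/ixikkensuf/: /i/ is a high vowel flanked by voiceless consonants /x/ and /k/, so it deletes. /u/ is a high vowel flanked by voiceless consonants /s/ and /f/, so it deletes. → [ixkkensf].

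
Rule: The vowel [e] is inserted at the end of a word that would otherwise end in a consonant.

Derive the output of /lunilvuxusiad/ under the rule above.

the form ends in the consonant /d/, so [e] is inserted word-finally.
Surface form: [lunilvuxusiade].

lunilvuxusiade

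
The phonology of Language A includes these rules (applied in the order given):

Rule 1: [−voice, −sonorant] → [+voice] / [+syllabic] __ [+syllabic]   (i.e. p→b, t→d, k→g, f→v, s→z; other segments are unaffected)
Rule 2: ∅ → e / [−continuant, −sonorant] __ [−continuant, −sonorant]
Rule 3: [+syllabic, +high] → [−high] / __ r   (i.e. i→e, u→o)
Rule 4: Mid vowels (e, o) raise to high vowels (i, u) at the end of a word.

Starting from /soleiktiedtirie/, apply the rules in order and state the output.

soleiketiedeterii

Rule 1 (intervocalic voicing): no segment meets the environment; /soleiktiedtirie/ is unchanged.
Rule 2 (stop-cluster e-epenthesis): /k/ and /t/ form a stop–stop cluster, so [e] is inserted between them. /d/ and /t/ form a stop–stop cluster, so [e] is inserted between them. /soleiktiedtirie/ → soleiketiedetirie.
Rule 3 (pre-rhotic lowering): /i/ is a high vowel immediately before /r/, so it lowers to [e]. /soleiketiedetirie/ → soleiketiedeterie.
Rule 4 (final vowel raising): /e/ is a mid vowel in word-final position, so it raises to [i]. /soleiketiedeterie/ → soleiketiedeterii.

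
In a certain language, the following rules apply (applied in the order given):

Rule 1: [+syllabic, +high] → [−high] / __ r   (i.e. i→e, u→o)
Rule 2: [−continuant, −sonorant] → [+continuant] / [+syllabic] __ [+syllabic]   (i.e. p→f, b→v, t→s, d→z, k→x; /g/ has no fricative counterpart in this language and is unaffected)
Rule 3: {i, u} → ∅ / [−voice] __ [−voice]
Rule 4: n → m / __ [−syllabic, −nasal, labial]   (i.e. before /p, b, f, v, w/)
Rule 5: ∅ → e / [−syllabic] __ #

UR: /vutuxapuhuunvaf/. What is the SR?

Rule 1 (pre-rhotic lowering): no segment meets the environment; /vutuxapuhuunvaf/ is unchanged.
Rule 2 (intervocalic spirantization): /t/ is a stop between vowels /u/ and /u/, so it spirantizes to the fricative [s]. /p/ is a stop between vowels /a/ and /u/, so it spirantizes to the fricative [f]. /vutuxapuhuunvaf/ → vusuxafuhuunvaf.
Rule 3 (high vowel syncope): /u/ is a high vowel flanked by voiceless consonants /s/ and /x/, so it deletes. /u/ is a high vowel flanked by voiceless consonants /f/ and /h/, so it deletes. /vusuxafuhuunvaf/ → vusxafhuunvaf.
Rule 4 (nasal place assimilation): /n/ precedes the labial consonant /v/, so it assimilates in place to [m]. /vusxafhuunvaf/ → vusxafhuumvaf.
Rule 5 (final e-epenthesis): the form ends in the consonant /f/, so [e] is inserted word-finally. /vusxafhuumvaf/ → vusxafhuumvafe.

vusxafhuumvafe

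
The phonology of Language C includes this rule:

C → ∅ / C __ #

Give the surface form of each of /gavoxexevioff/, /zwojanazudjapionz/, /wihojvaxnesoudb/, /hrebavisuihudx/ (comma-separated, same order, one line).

/gavoxexevioff/: /f/ is the second consonant of a word-final cluster /ff/, so it deletes. → [gavoxexeviof].
/zwojanazudjapionz/: /z/ is the second consonant of a word-final cluster /nz/, so it deletes. → [zwojanazudjapion].
/wihojvaxnesoudb/: /b/ is the second consonant of a word-final cluster /db/, so it deletes. → [wihojvaxnesoud].
/hrebavisuihudx/: /x/ is the second consonant of a word-final cluster /dx/, so it deletes. → [hrebavisuihud].

gavoxexeviof, zwojanazudjapion, wihojvaxnesoud, hrebavisuihud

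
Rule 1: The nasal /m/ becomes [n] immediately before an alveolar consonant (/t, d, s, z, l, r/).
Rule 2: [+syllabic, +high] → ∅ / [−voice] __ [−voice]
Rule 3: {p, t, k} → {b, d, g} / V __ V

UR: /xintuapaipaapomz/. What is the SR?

Rule 1 (nasal place assimilation): /m/ precedes the alveolar consonant /z/, so it assimilates in place to [n]. /xintuapaipaapomz/ → xintuapaipaaponz.
Rule 2 (high vowel syncope): no segment meets the environment; /xintuapaipaaponz/ is unchanged.
Rule 3 (intervocalic voicing): /p/ is a voiceless stop between vowels /a/ and /a/, so it voices to [b]. /p/ is a voiceless stop between vowels /i/ and /a/, so it voices to [b]. /p/ is a voiceless stop between vowels /a/ and /o/, so it voices to [b]. /xintuapaipaaponz/ → xintuabaibaabonz.

xintuabaibaabonz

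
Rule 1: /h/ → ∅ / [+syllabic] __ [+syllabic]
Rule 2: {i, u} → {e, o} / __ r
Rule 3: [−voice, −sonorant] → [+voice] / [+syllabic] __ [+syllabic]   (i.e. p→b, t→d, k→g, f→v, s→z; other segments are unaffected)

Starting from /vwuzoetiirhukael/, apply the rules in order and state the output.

vwuzoedierhugael

Rule 1 (intervocalic h-deletion): no segment meets the environment; /vwuzoetiirhukael/ is unchanged.
Rule 2 (pre-rhotic lowering): /i/ is a high vowel immediately before /r/, so it lowers to [e]. /vwuzoetiirhukael/ → vwuzoetierhukael.
Rule 3 (intervocalic voicing): /t/ is a voiceless obstruent between vowels /e/ and /i/, so it voices to [d]. /k/ is a voiceless obstruent between vowels /u/ and /a/, so it voices to [g]. /vwuzoetierhukael/ → vwuzoedierhugael.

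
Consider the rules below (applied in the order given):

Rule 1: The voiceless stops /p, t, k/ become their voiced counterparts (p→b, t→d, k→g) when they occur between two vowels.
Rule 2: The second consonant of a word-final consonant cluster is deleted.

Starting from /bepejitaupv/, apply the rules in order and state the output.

bebejidaup

Rule 1 (intervocalic voicing): /p/ is a voiceless stop between vowels /e/ and /e/, so it voices to [b]. /t/ is a voiceless stop between vowels /i/ and /a/, so it voices to [d]. /bepejitaupv/ → bebejidaupv.
Rule 2 (final cluster simplification): /v/ is the second consonant of a word-final cluster /pv/, so it deletes. /bebejidaupv/ → bebejidaup.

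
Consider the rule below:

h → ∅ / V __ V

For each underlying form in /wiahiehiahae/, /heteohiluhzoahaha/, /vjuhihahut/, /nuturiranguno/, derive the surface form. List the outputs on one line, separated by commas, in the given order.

wiaieiaae, heteoiluhzoaaa, vjuiaut, nuturiranguno

/wiahiehiahae/: /h/ occurs between vowels /a/ and /i/, so it deletes. /h/ occurs between vowels /e/ and /i/, so it deletes. /h/ occurs between vowels /a/ and /a/, so it deletes. → [wiaieiaae].
/heteohiluhzoahaha/: /h/ occurs between vowels /o/ and /i/, so it deletes. /h/ occurs between vowels /a/ and /a/, so it deletes. /h/ occurs between vowels /a/ and /a/, so it deletes. → [heteoiluhzoaaa].
/vjuhihahut/: /h/ occurs between vowels /u/ and /i/, so it deletes. /h/ occurs between vowels /i/ and /a/, so it deletes. /h/ occurs between vowels /a/ and /u/, so it deletes. → [vjuiaut].
/nuturiranguno/: the rule's environment is not met; surfaces unchanged as [nuturiranguno].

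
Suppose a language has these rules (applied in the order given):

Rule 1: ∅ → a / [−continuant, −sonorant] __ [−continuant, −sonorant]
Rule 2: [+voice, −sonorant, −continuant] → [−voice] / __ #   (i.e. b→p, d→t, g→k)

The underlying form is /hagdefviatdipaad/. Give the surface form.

hagadefviatadipaat

Rule 1 (stop-cluster a-epenthesis): /g/ and /d/ form a stop–stop cluster, so [a] is inserted between them. /t/ and /d/ form a stop–stop cluster, so [a] is inserted between them. /hagdefviatdipaad/ → hagadefviatadipaad.
Rule 2 (final devoicing): /d/ is a voiced stop in word-final position, so it devoices to [t]. /hagadefviatadipaad/ → hagadefviatadipaat.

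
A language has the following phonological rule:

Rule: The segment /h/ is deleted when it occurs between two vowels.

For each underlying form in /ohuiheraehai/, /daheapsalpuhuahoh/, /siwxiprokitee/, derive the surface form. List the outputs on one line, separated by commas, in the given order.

ouieraeai, daeapsalpuuaoh, siwxiprokitee

/ohuiheraehai/: /h/ occurs between vowels /o/ and /u/, so it deletes. /h/ occurs between vowels /i/ and /e/, so it deletes. /h/ occurs between vowels /e/ and /a/, so it deletes. → [ouieraeai].
/daheapsalpuhuahoh/: /h/ occurs between vowels /a/ and /e/, so it deletes. /h/ occurs between vowels /u/ and /u/, so it deletes. /h/ occurs between vowels /a/ and /o/, so it deletes. → [daeapsalpuuaoh].
/siwxiprokitee/: the rule's environment is not met; surfaces unchanged as [siwxiprokitee].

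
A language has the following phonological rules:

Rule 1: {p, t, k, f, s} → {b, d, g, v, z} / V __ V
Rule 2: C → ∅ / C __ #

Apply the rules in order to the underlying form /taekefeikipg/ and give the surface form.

Rule 1 (intervocalic voicing): /k/ is a voiceless obstruent between vowels /e/ and /e/, so it voices to [g]. /f/ is a voiceless obstruent between vowels /e/ and /e/, so it voices to [v]. /k/ is a voiceless obstruent between vowels /i/ and /i/, so it voices to [g]. /taekefeikipg/ → taegeveigipg.
Rule 2 (final cluster simplification): /g/ is the second consonant of a word-final cluster /pg/, so it deletes. /taegeveigipg/ → taegeveigip.

taegeveigip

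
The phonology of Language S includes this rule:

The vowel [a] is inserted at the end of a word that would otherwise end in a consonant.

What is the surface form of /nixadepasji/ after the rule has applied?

nixadepasji

No segment of /nixadepasji/ meets the structural description of the rule, so the form surfaces unchanged.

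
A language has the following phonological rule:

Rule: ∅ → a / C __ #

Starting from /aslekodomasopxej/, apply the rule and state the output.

the form ends in the consonant /j/, so [a] is inserted word-finally.
Surface form: [aslekodomasopxeja].

aslekodomasopxeja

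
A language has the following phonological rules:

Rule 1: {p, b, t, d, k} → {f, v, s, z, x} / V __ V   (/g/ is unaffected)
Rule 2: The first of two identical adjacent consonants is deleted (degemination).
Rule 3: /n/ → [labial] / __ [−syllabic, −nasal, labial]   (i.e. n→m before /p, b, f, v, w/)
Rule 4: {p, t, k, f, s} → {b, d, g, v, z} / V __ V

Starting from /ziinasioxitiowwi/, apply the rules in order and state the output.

Rule 1 (intervocalic spirantization): /t/ is a stop between vowels /i/ and /i/, so it spirantizes to the fricative [s]. /ziinasioxitiowwi/ → ziinasioxisiowwi.
Rule 2 (degemination): /ww/ is a geminate; the first /w/ deletes. /ziinasioxisiowwi/ → ziinasioxisiowi.
Rule 3 (nasal place assimilation): no segment meets the environment; /ziinasioxisiowi/ is unchanged.
Rule 4 (intervocalic voicing): /s/ is a voiceless obstruent between vowels /a/ and /i/, so it voices to [z]. /s/ is a voiceless obstruent between vowels /i/ and /i/, so it voices to [z]. /ziinasioxisiowi/ → ziinazioxiziowi.

ziinazioxiziowi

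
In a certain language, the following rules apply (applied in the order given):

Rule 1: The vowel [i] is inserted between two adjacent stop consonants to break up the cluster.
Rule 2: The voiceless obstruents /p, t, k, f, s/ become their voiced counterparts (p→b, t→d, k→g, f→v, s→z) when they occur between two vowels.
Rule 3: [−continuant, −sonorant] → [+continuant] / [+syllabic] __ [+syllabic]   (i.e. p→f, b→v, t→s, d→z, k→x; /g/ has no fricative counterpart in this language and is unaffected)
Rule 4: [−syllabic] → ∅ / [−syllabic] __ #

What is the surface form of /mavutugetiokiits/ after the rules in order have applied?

mavuzugeziogiit

Rule 1 (stop-cluster i-epenthesis): no segment meets the environment; /mavutugetiokiits/ is unchanged.
Rule 2 (intervocalic voicing): /t/ is a voiceless obstruent between vowels /u/ and /u/, so it voices to [d]. /t/ is a voiceless obstruent between vowels /e/ and /i/, so it voices to [d]. /k/ is a voiceless obstruent between vowels /o/ and /i/, so it voices to [g]. /mavutugetiokiits/ → mavudugediogiits.
Rule 3 (intervocalic spirantization): /d/ is a stop between vowels /u/ and /u/, so it spirantizes to the fricative [z]. /d/ is a stop between vowels /e/ and /i/, so it spirantizes to the fricative [z]. /mavudugediogiits/ → mavuzugeziogiits.
Rule 4 (final cluster simplification): /s/ is the second consonant of a word-final cluster /ts/, so it deletes. /mavuzugeziogiits/ → mavuzugeziogiit.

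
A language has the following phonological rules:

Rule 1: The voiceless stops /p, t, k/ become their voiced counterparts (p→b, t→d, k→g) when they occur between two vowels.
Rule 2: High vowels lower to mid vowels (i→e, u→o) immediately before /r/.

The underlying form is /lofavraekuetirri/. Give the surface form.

Rule 1 (intervocalic voicing): /k/ is a voiceless stop between vowels /e/ and /u/, so it voices to [g]. /t/ is a voiceless stop between vowels /e/ and /i/, so it voices to [d]. /lofavraekuetirri/ → lofavraeguedirri.
Rule 2 (pre-rhotic lowering): /i/ is a high vowel immediately before /r/, so it lowers to [e]. /lofavraeguedirri/ → lofavraeguederri.

lofavraeguederri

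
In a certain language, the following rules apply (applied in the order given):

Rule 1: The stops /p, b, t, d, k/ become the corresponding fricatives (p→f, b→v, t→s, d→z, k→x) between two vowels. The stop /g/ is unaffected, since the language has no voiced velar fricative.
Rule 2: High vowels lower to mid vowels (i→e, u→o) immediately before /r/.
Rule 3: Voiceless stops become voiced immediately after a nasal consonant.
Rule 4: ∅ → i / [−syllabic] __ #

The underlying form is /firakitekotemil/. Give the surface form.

Rule 1 (intervocalic spirantization): /k/ is a stop between vowels /a/ and /i/, so it spirantizes to the fricative [x]. /t/ is a stop between vowels /i/ and /e/, so it spirantizes to the fricative [s]. /k/ is a stop between vowels /e/ and /o/, so it spirantizes to the fricative [x]. /t/ is a stop between vowels /o/ and /e/, so it spirantizes to the fricative [s]. /firakitekotemil/ → firaxisexosemil.
Rule 2 (pre-rhotic lowering): /i/ is a high vowel immediately before /r/, so it lowers to [e]. /firaxisexosemil/ → feraxisexosemil.
Rule 3 (post-nasal voicing): no segment meets the environment; /feraxisexosemil/ is unchanged.
Rule 4 (final i-epenthesis): the form ends in the consonant /l/, so [i] is inserted word-finally. /feraxisexosemil/ → feraxisexosemili.

feraxisexosemili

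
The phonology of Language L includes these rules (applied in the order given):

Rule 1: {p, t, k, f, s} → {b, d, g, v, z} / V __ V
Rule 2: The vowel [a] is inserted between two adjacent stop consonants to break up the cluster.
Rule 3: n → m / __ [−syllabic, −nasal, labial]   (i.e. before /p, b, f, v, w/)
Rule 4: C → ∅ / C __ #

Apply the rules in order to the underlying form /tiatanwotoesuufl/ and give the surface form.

tiadamwodoezuuf

Rule 1 (intervocalic voicing): /t/ is a voiceless obstruent between vowels /a/ and /a/, so it voices to [d]. /t/ is a voiceless obstruent between vowels /o/ and /o/, so it voices to [d]. /s/ is a voiceless obstruent between vowels /e/ and /u/, so it voices to [z]. /tiatanwotoesuufl/ → tiadanwodoezuufl.
Rule 2 (stop-cluster a-epenthesis): no segment meets the environment; /tiadanwodoezuufl/ is unchanged.
Rule 3 (nasal place assimilation): /n/ precedes the labial consonant /w/, so it assimilates in place to [m]. /tiadanwodoezuufl/ → tiadamwodoezuufl.
Rule 4 (final cluster simplification): /l/ is the second consonant of a word-final cluster /fl/, so it deletes. /tiadamwodoezuufl/ → tiadamwodoezuuf.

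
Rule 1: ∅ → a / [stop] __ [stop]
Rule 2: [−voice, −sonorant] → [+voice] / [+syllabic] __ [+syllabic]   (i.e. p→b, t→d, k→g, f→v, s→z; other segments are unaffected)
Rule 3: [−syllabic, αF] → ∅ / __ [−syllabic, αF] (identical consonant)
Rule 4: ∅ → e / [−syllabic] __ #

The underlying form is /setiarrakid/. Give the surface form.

sediaragide

Rule 1 (stop-cluster a-epenthesis): no segment meets the environment; /setiarrakid/ is unchanged.
Rule 2 (intervocalic voicing): /t/ is a voiceless obstruent between vowels /e/ and /i/, so it voices to [d]. /k/ is a voiceless obstruent between vowels /a/ and /i/, so it voices to [g]. /setiarrakid/ → sediarragid.
Rule 3 (degemination): /rr/ is a geminate; the first /r/ deletes. /sediarragid/ → sediaragid.
Rule 4 (final e-epenthesis): the form ends in the consonant /d/, so [e] is inserted word-finally. /sediaragid/ → sediaragide.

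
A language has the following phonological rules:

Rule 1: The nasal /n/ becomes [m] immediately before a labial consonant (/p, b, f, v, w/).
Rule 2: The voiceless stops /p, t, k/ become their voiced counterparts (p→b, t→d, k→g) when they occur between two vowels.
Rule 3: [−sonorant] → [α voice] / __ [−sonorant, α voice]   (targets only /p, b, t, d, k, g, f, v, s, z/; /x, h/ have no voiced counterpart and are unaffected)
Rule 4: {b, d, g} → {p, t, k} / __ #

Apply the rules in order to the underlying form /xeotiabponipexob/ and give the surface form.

Rule 1 (nasal place assimilation): no segment meets the environment; /xeotiabponipexob/ is unchanged.
Rule 2 (intervocalic voicing): /t/ is a voiceless stop between vowels /o/ and /i/, so it voices to [d]. /p/ is a voiceless stop between vowels /i/ and /e/, so it voices to [b]. /xeotiabponipexob/ → xeodiabponibexob.
Rule 3 (regressive voicing assimilation): /b/ precedes the voiceless obstruent /p/, so it devoices to [p] by assimilation. /xeodiabponibexob/ → xeodiapponibexob.
Rule 4 (final devoicing): /b/ is a voiced stop in word-final position, so it devoices to [p]. /xeodiapponibexob/ → xeodiapponibexop.

xeodiapponibexop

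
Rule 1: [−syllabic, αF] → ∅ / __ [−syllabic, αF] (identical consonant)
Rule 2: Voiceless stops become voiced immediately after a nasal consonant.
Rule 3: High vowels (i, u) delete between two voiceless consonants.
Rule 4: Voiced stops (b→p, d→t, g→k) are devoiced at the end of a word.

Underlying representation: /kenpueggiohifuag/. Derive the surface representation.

Rule 1 (degemination): /gg/ is a geminate; the first /g/ deletes. /kenpueggiohifuag/ → kenpuegiohifuag.
Rule 2 (post-nasal voicing): /p/ is a voiceless stop immediately after the nasal /n/, so it voices to [b]. /kenpuegiohifuag/ → kenbuegiohifuag.
Rule 3 (high vowel syncope): /i/ is a high vowel flanked by voiceless consonants /h/ and /f/, so it deletes. /kenbuegiohifuag/ → kenbuegiohfuag.
Rule 4 (final devoicing): /g/ is a voiced stop in word-final position, so it devoices to [k]. /kenbuegiohfuag/ → kenbuegiohfuak.

kenbuegiohfuak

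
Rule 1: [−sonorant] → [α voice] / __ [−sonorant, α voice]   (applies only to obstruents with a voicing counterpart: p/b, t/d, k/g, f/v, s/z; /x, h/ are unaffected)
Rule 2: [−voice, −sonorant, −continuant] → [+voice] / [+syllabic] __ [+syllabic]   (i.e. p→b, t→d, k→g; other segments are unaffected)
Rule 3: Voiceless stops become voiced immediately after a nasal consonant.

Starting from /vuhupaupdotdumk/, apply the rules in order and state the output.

vuhubaubdoddumg

Rule 1 (regressive voicing assimilation): /p/ precedes the voiced obstruent /d/, so it voices to [b] by assimilation. /t/ precedes the voiced obstruent /d/, so it voices to [d] by assimilation. /vuhupaupdotdumk/ → vuhupaubdoddumk.
Rule 2 (intervocalic voicing): /p/ is a voiceless stop between vowels /u/ and /a/, so it voices to [b]. /vuhupaubdoddumk/ → vuhubaubdoddumk.
Rule 3 (post-nasal voicing): /k/ is a voiceless stop immediately after the nasal /m/, so it voices to [g]. /vuhubaubdoddumk/ → vuhubaubdoddumg.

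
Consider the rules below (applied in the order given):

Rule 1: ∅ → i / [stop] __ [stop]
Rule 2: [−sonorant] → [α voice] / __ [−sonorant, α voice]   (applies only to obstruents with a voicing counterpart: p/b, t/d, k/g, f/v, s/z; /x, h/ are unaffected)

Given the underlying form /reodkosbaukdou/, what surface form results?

reodikozbaukidou

Rule 1 (stop-cluster i-epenthesis): /d/ and /k/ form a stop–stop cluster, so [i] is inserted between them. /k/ and /d/ form a stop–stop cluster, so [i] is inserted between them. /reodkosbaukdou/ → reodikosbaukidou.
Rule 2 (regressive voicing assimilation): /s/ precedes the voiced obstruent /b/, so it voices to [z] by assimilation. /reodikosbaukidou/ → reodikozbaukidou.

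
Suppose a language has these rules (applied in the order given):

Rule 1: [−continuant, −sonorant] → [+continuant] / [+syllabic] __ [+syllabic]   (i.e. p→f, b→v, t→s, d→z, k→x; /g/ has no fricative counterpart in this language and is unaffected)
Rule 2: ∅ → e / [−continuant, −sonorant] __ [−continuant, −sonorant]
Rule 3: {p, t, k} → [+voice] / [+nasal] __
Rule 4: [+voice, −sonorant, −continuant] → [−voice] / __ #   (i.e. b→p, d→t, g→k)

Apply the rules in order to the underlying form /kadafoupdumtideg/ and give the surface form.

Rule 1 (intervocalic spirantization): /d/ is a stop between vowels /a/ and /a/, so it spirantizes to the fricative [z]. /d/ is a stop between vowels /i/ and /e/, so it spirantizes to the fricative [z]. /kadafoupdumtideg/ → kazafoupdumtizeg.
Rule 2 (stop-cluster e-epenthesis): /p/ and /d/ form a stop–stop cluster, so [e] is inserted between them. /kazafoupdumtizeg/ → kazafoupedumtizeg.
Rule 3 (post-nasal voicing): /t/ is a voiceless stop immediately after the nasal /m/, so it voices to [d]. /kazafoupedumtizeg/ → kazafoupedumdizeg.
Rule 4 (final devoicing): /g/ is a voiced stop in word-final position, so it devoices to [k]. /kazafoupedumdizeg/ → kazafoupedumdizek.

kazafoupedumdizek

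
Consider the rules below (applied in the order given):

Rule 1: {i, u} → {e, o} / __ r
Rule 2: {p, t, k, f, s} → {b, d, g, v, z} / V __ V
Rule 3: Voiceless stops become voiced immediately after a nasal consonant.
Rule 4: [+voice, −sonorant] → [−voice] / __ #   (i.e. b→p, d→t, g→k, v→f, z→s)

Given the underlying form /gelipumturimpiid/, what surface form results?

Rule 1 (pre-rhotic lowering): /u/ is a high vowel immediately before /r/, so it lowers to [o]. /gelipumturimpiid/ → gelipumtorimpiid.
Rule 2 (intervocalic voicing): /p/ is a voiceless obstruent between vowels /i/ and /u/, so it voices to [b]. /gelipumtorimpiid/ → gelibumtorimpiid.
Rule 3 (post-nasal voicing): /t/ is a voiceless stop immediately after the nasal /m/, so it voices to [d]. /p/ is a voiceless stop immediately after the nasal /m/, so it voices to [b]. /gelibumtorimpiid/ → gelibumdorimbiid.
Rule 4 (final devoicing): /d/ is a voiced obstruent in word-final position, so it devoices to [t]. /gelibumdorimbiid/ → gelibumdorimbiit.

gelibumdorimbiit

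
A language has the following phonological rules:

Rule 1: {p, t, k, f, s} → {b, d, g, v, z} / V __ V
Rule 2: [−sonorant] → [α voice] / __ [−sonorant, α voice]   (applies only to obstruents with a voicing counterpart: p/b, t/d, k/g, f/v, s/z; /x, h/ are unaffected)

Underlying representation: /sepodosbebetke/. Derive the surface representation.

Rule 1 (intervocalic voicing): /p/ is a voiceless obstruent between vowels /e/ and /o/, so it voices to [b]. /sepodosbebetke/ → sebodosbebetke.
Rule 2 (regressive voicing assimilation): /s/ precedes the voiced obstruent /b/, so it voices to [z] by assimilation. /sebodosbebetke/ → sebodozbebetke.

sebodozbebetke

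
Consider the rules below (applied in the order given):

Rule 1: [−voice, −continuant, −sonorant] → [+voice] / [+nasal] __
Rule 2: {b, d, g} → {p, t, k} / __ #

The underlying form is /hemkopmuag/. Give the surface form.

Rule 1 (post-nasal voicing): /k/ is a voiceless stop immediately after the nasal /m/, so it voices to [g]. /hemkopmuag/ → hemgopmuag.
Rule 2 (final devoicing): /g/ is a voiced stop in word-final position, so it devoices to [k]. /hemgopmuag/ → hemgopmuak.

hemgopmuak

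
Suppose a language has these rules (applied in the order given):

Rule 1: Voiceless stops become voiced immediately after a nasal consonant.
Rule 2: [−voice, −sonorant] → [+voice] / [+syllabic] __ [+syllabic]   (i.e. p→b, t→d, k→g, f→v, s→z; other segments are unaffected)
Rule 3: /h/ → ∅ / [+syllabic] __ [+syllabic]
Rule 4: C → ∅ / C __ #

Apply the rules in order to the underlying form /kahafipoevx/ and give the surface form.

kaaviboev

Rule 1 (post-nasal voicing): no segment meets the environment; /kahafipoevx/ is unchanged.
Rule 2 (intervocalic voicing): /f/ is a voiceless obstruent between vowels /a/ and /i/, so it voices to [v]. /p/ is a voiceless obstruent between vowels /i/ and /o/, so it voices to [b]. /kahafipoevx/ → kahaviboevx.
Rule 3 (intervocalic h-deletion): /h/ occurs between vowels /a/ and /a/, so it deletes. /kahaviboevx/ → kaaviboevx.
Rule 4 (final cluster simplification): /x/ is the second consonant of a word-final cluster /vx/, so it deletes. /kaaviboevx/ → kaaviboev.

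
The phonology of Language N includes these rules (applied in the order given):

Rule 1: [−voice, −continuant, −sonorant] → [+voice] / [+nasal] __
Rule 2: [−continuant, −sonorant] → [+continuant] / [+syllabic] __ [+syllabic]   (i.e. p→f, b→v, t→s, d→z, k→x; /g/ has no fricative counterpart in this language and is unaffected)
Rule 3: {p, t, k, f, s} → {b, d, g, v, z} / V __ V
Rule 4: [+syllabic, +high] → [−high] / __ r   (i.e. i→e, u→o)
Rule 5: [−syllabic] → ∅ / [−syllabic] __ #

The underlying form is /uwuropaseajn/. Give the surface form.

Rule 1 (post-nasal voicing): no segment meets the environment; /uwuropaseajn/ is unchanged.
Rule 2 (intervocalic spirantization): /p/ is a stop between vowels /o/ and /a/, so it spirantizes to the fricative [f]. /uwuropaseajn/ → uwurofaseajn.
Rule 3 (intervocalic voicing): /f/ is a voiceless obstruent between vowels /o/ and /a/, so it voices to [v]. /s/ is a voiceless obstruent between vowels /a/ and /e/, so it voices to [z]. /uwurofaseajn/ → uwurovazeajn.
Rule 4 (pre-rhotic lowering): /u/ is a high vowel immediately before /r/, so it lowers to [o]. /uwurovazeajn/ → uworovazeajn.
Rule 5 (final cluster simplification): /n/ is the second consonant of a word-final cluster /jn/, so it deletes. /uworovazeajn/ → uworovazeaj.

uworovazeaj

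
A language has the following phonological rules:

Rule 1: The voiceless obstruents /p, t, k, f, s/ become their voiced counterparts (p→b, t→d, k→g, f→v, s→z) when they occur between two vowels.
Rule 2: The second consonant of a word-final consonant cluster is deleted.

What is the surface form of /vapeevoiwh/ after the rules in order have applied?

vabeevoiw

Rule 1 (intervocalic voicing): /p/ is a voiceless obstruent between vowels /a/ and /e/, so it voices to [b]. /vapeevoiwh/ → vabeevoiwh.
Rule 2 (final cluster simplification): /h/ is the second consonant of a word-final cluster /wh/, so it deletes. /vabeevoiwh/ → vabeevoiw.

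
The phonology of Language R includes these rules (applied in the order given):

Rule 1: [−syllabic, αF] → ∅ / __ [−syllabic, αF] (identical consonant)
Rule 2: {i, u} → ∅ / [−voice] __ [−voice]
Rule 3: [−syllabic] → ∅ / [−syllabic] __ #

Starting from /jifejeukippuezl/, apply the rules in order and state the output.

Rule 1 (degemination): /pp/ is a geminate; the first /p/ deletes. /jifejeukippuezl/ → jifejeukipuezl.
Rule 2 (high vowel syncope): /i/ is a high vowel flanked by voiceless consonants /k/ and /p/, so it deletes. /jifejeukipuezl/ → jifejeukpuezl.
Rule 3 (final cluster simplification): /l/ is the second consonant of a word-final cluster /zl/, so it deletes. /jifejeukpuezl/ → jifejeukpuez.

jifejeukpuez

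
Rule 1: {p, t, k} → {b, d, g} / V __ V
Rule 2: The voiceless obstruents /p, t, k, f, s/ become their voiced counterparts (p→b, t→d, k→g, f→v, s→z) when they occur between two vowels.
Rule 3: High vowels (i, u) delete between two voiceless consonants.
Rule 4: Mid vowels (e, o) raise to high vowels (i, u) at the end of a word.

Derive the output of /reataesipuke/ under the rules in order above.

readaezibugi

Rule 1 (intervocalic voicing): /t/ is a voiceless stop between vowels /a/ and /a/, so it voices to [d]. /p/ is a voiceless stop between vowels /i/ and /u/, so it voices to [b]. /k/ is a voiceless stop between vowels /u/ and /e/, so it voices to [g]. /reataesipuke/ → readaesibuge.
Rule 2 (intervocalic voicing): /s/ is a voiceless obstruent between vowels /e/ and /i/, so it voices to [z]. /readaesibuge/ → readaezibuge.
Rule 3 (high vowel syncope): no segment meets the environment; /readaezibuge/ is unchanged.
Rule 4 (final vowel raising): /e/ is a mid vowel in word-final position, so it raises to [i]. /readaezibuge/ → readaezibugi.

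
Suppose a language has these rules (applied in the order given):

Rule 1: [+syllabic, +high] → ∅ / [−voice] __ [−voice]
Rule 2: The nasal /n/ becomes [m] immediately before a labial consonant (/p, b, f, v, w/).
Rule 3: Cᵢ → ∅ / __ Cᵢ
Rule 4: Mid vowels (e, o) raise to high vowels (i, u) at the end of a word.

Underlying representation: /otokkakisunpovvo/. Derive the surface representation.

Rule 1 (high vowel syncope): /i/ is a high vowel flanked by voiceless consonants /k/ and /s/, so it deletes. /otokkakisunpovvo/ → otokkaksunpovvo.
Rule 2 (nasal place assimilation): /n/ precedes the labial consonant /p/, so it assimilates in place to [m]. /otokkaksunpovvo/ → otokkaksumpovvo.
Rule 3 (degemination): /kk/ is a geminate; the first /k/ deletes. /vv/ is a geminate; the first /v/ deletes. /otokkaksumpovvo/ → otokaksumpovo.
Rule 4 (final vowel raising): /o/ is a mid vowel in word-final position, so it raises to [u]. /otokaksumpovo/ → otokaksumpovu.

otokaksumpovu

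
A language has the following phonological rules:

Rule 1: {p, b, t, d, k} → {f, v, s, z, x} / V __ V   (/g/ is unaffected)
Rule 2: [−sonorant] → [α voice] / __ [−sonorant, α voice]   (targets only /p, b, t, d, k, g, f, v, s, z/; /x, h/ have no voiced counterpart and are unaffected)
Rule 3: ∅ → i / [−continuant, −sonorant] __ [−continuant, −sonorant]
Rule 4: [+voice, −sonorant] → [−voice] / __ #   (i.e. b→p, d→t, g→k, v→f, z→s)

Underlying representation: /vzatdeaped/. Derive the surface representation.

Rule 1 (intervocalic spirantization): /p/ is a stop between vowels /a/ and /e/, so it spirantizes to the fricative [f]. /vzatdeaped/ → vzatdeafed.
Rule 2 (regressive voicing assimilation): /t/ precedes the voiced obstruent /d/, so it voices to [d] by assimilation. /vzatdeafed/ → vzaddeafed.
Rule 3 (stop-cluster i-epenthesis): /d/ and /d/ form a stop–stop cluster, so [i] is inserted between them. /vzaddeafed/ → vzadideafed.
Rule 4 (final devoicing): /d/ is a voiced obstruent in word-final position, so it devoices to [t]. /vzadideafed/ → vzadideafet.

vzadideafet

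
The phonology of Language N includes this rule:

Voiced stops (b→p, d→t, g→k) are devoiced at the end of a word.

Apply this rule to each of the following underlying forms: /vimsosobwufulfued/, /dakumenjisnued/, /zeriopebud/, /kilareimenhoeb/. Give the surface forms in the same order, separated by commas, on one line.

/vimsosobwufulfued/: /d/ is a voiced stop in word-final position, so it devoices to [t]. → [vimsosobwufulfuet].
/dakumenjisnued/: /d/ is a voiced stop in word-final position, so it devoices to [t]. → [dakumenjisnuet].
/zeriopebud/: /d/ is a voiced stop in word-final position, so it devoices to [t]. → [zeriopebut].
/kilareimenhoeb/: /b/ is a voiced stop in word-final position, so it devoices to [p]. → [kilareimenhoep].

vimsosobwufulfuet, dakumenjisnuet, zeriopebut, kilareimenhoep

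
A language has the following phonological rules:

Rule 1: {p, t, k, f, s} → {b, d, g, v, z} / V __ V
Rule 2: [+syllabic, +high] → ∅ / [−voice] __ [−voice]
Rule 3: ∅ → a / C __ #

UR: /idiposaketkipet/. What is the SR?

Rule 1 (intervocalic voicing): /p/ is a voiceless obstruent between vowels /i/ and /o/, so it voices to [b]. /s/ is a voiceless obstruent between vowels /o/ and /a/, so it voices to [z]. /k/ is a voiceless obstruent between vowels /a/ and /e/, so it voices to [g]. /p/ is a voiceless obstruent between vowels /i/ and /e/, so it voices to [b]. /idiposaketkipet/ → idibozagetkibet.
Rule 2 (high vowel syncope): no segment meets the environment; /idibozagetkibet/ is unchanged.
Rule 3 (final a-epenthesis): the form ends in the consonant /t/, so [a] is inserted word-finally. /idibozagetkibet/ → idibozagetkibeta.

idibozagetkibeta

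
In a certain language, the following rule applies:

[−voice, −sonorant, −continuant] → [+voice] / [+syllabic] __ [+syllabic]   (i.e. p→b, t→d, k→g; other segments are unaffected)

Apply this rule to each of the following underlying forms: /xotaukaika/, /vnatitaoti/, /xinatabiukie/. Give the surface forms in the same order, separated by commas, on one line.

xodaugaiga, vnadidaodi, xinadabiugie

/xotaukaika/: /t/ is a voiceless stop between vowels /o/ and /a/, so it voices to [d]. /k/ is a voiceless stop between vowels /u/ and /a/, so it voices to [g]. /k/ is a voiceless stop between vowels /i/ and /a/, so it voices to [g]. → [xodaugaiga].
/vnatitaoti/: /t/ is a voiceless stop between vowels /a/ and /i/, so it voices to [d]. /t/ is a voiceless stop between vowels /i/ and /a/, so it voices to [d]. /t/ is a voiceless stop between vowels /o/ and /i/, so it voices to [d]. → [vnadidaodi].
/xinatabiukie/: /t/ is a voiceless stop between vowels /a/ and /a/, so it voices to [d]. /k/ is a voiceless stop between vowels /u/ and /i/, so it voices to [g]. → [xinadabiugie].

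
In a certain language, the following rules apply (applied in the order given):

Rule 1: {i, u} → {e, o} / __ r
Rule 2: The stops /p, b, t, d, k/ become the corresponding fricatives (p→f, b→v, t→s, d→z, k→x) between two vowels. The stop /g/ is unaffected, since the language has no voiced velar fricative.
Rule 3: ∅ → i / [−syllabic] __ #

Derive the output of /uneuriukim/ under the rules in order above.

uneoriuximi

Rule 1 (pre-rhotic lowering): /u/ is a high vowel immediately before /r/, so it lowers to [o]. /uneuriukim/ → uneoriukim.
Rule 2 (intervocalic spirantization): /k/ is a stop between vowels /u/ and /i/, so it spirantizes to the fricative [x]. /uneoriukim/ → uneoriuxim.
Rule 3 (final i-epenthesis): the form ends in the consonant /m/, so [i] is inserted word-finally. /uneoriuxim/ → uneoriuximi.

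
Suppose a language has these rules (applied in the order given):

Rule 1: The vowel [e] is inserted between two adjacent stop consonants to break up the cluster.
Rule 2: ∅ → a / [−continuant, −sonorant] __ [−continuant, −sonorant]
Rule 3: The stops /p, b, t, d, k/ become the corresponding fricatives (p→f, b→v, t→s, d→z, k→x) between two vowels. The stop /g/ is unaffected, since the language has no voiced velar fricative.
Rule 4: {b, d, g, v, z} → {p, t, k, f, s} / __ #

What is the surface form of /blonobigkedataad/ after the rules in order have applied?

Rule 1 (stop-cluster e-epenthesis): /g/ and /k/ form a stop–stop cluster, so [e] is inserted between them. /blonobigkedataad/ → blonobigekedataad.
Rule 2 (stop-cluster a-epenthesis): no segment meets the environment; /blonobigekedataad/ is unchanged.
Rule 3 (intervocalic spirantization): /b/ is a stop between vowels /o/ and /i/, so it spirantizes to the fricative [v]. /k/ is a stop between vowels /e/ and /e/, so it spirantizes to the fricative [x]. /d/ is a stop between vowels /e/ and /a/, so it spirantizes to the fricative [z]. /t/ is a stop between vowels /a/ and /a/, so it spirantizes to the fricative [s]. /blonobigekedataad/ → blonovigexezasaad.
Rule 4 (final devoicing): /d/ is a voiced obstruent in word-final position, so it devoices to [t]. /blonovigexezasaad/ → blonovigexezasaat.

blonovigexezasaat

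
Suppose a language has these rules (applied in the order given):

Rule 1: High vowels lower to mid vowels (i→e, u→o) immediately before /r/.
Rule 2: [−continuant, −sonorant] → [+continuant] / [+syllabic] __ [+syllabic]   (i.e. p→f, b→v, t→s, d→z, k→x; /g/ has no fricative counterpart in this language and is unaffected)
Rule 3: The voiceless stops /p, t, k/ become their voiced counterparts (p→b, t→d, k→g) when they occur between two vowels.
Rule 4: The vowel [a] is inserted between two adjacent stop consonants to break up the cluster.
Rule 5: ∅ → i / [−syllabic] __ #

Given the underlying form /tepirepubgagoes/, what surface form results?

Rule 1 (pre-rhotic lowering): /i/ is a high vowel immediately before /r/, so it lowers to [e]. /tepirepubgagoes/ → teperepubgagoes.
Rule 2 (intervocalic spirantization): /p/ is a stop between vowels /e/ and /e/, so it spirantizes to the fricative [f]. /p/ is a stop between vowels /e/ and /u/, so it spirantizes to the fricative [f]. /teperepubgagoes/ → teferefubgagoes.
Rule 3 (intervocalic voicing): no segment meets the environment; /teferefubgagoes/ is unchanged.
Rule 4 (stop-cluster a-epenthesis): /b/ and /g/ form a stop–stop cluster, so [a] is inserted between them. /teferefubgagoes/ → teferefubagagoes.
Rule 5 (final i-epenthesis): the form ends in the consonant /s/, so [i] is inserted word-finally. /teferefubagagoes/ → teferefubagagoesi.

teferefubagagoesi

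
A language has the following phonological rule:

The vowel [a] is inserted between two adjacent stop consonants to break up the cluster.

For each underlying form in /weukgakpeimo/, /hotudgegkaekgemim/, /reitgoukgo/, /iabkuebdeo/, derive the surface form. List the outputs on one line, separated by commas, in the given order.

weukagakapeimo, hotudagegakaekagemim, reitagoukago, iabakuebadeo

/weukgakpeimo/: /k/ and /g/ form a stop–stop cluster, so [a] is inserted between them. /k/ and /p/ form a stop–stop cluster, so [a] is inserted between them. → [weukagakapeimo].
/hotudgegkaekgemim/: /d/ and /g/ form a stop–stop cluster, so [a] is inserted between them. /g/ and /k/ form a stop–stop cluster, so [a] is inserted between them. /k/ and /g/ form a stop–stop cluster, so [a] is inserted between them. → [hotudagegakaekagemim].
/reitgoukgo/: /t/ and /g/ form a stop–stop cluster, so [a] is inserted between them. /k/ and /g/ form a stop–stop cluster, so [a] is inserted between them. → [reitagoukago].
/iabkuebdeo/: /b/ and /k/ form a stop–stop cluster, so [a] is inserted between them. /b/ and /d/ form a stop–stop cluster, so [a] is inserted between them. → [iabakuebadeo].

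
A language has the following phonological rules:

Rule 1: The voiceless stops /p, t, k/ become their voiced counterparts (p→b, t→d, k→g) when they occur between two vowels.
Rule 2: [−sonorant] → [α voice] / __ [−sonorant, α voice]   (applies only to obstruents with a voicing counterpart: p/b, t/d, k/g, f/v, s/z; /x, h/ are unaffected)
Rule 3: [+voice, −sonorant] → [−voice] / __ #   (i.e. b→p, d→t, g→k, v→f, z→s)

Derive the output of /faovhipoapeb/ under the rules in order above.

faofhiboabep

Rule 1 (intervocalic voicing): /p/ is a voiceless stop between vowels /i/ and /o/, so it voices to [b]. /p/ is a voiceless stop between vowels /a/ and /e/, so it voices to [b]. /faovhipoapeb/ → faovhiboabeb.
Rule 2 (regressive voicing assimilation): /v/ precedes the voiceless obstruent /h/, so it devoices to [f] by assimilation. /faovhiboabeb/ → faofhiboabeb.
Rule 3 (final devoicing): /b/ is a voiced obstruent in word-final position, so it devoices to [p]. /faofhiboabeb/ → faofhiboabep.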